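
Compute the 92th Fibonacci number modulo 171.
96

Matrix identity: Q^n = [[F_(n+1), F_n], [F_n, F_(n-1)]] with Q = [[1,1],[1,0]].
n = 92 = 1011100₂. Square-and-multiply, entries mod 171:
Q^1 = [[1,1],[1,0]]
Q^2 = (Q^1)² = [[2,1],[1,1]]
Q^5 = (Q^2)²·Q = [[8,5],[5,3]]
Q^11 = (Q^5)²·Q = [[144,89],[89,55]]
Q^23 = (Q^11)²·Q = [[27,100],[100,98]]
Q^46 = (Q^23)² = [[127,17],[17,110]]
Q^92 = (Q^46)² = [[2,96],[96,77]]
F_92 mod 171 = Q^92[0][1] = 96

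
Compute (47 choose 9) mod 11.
0

Using Lucas' theorem:
Write n=47 and k=9 in base 11:
n in base 11: [4, 3]
k in base 11: [0, 9]
C(47,9) mod 11 = ∏ C(n_i, k_i) mod 11
Digit binomials (mod 11): C(4,0) = 1; C(3,9) = 0 (k_i > n_i)
Product: 1 × 0 = 0 ≡ 0 (mod 11)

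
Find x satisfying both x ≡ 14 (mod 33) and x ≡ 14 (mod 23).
14

Using Chinese Remainder Theorem:
M = 33 × 23 = 759
M1 = 23, M2 = 33
y1 = 23^(-1) mod 33 = 23
y2 = 33^(-1) mod 23 = 7
x = (14×23×23 + 14×33×7) mod 759 = 14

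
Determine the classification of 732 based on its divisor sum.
abundant

Proper divisors of 732: sum = 1 + 2 + 3 + 4 + 6 + 12 + 61 + 122 + 183 + 244 + 366 = 1004
Since 1004 > 732, 732 is abundant.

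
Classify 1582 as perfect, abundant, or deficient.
deficient

Proper divisors of 1582: sum = 1 + 2 + 7 + 14 + 113 + 226 + 791 = 1154
Since 1154 < 1582, 1582 is deficient.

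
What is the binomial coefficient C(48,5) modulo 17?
13

Using Lucas' theorem:
Write n=48 and k=5 in base 17:
n in base 17: [2, 14]
k in base 17: [0, 5]
C(48,5) mod 17 = ∏ C(n_i, k_i) mod 17
Digit binomials (mod 17): C(2,0) = 1; C(14,5) = 2002 ≡ 13
Product: 1 × 13 = 13 ≡ 13 (mod 17)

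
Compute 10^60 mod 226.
170

Repeated squaring. Binary of 60 = 111100.
10^1 ≡ 10 (mod 226); 10^2 ≡ 100 (mod 226); 10^4 ≡ 56 (mod 226); 10^8 ≡ 198 (mod 226); 10^16 ≡ 106 (mod 226); 10^32 ≡ 162 (mod 226)
10^60 = 10^4 × 10^8 × 10^16 × 10^32 ≡ 170 (mod 226)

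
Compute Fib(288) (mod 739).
616

Matrix identity: Q^n = [[F_(n+1), F_n], [F_n, F_(n-1)]] with Q = [[1,1],[1,0]].
n = 288 = 100100000₂. Square-and-multiply, entries mod 739:
Q^1 = [[1,1],[1,0]]
Q^2 = (Q^1)² = [[2,1],[1,1]]
Q^4 = (Q^2)² = [[5,3],[3,2]]
Q^9 = (Q^4)²·Q = [[55,34],[34,21]]
Q^18 = (Q^9)² = [[486,367],[367,119]]
Q^36 = (Q^18)² = [[646,335],[335,311]]
Q^72 = (Q^36)² = [[417,608],[608,548]]
Q^144 = (Q^72)² = [[388,693],[693,434]]
Q^288 = (Q^144)² = [[426,616],[616,549]]
F_288 mod 739 = Q^288[0][1] = 616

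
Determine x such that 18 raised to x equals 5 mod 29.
2

Baby-step giant-step with step n = ⌈√29⌉ = 6.
Baby steps 18^j mod 29 (j:value) for j=0..5: 0:1, 1:18, 2:5, 3:3, 4:25, 5:15.
h = 5 is already in the table at j=2, so x = 2.
Check: 18^2 ≡ 5 (mod 29).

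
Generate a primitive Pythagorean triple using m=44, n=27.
(1207, 2376, 2665)

Euclid's formula: a = m² - n², b = 2mn, c = m² + n²
m = 44, n = 27
a = 44² - 27² = 1936 - 729 = 1207
b = 2 × 44 × 27 = 2376
c = 44² + 27² = 1936 + 729 = 2665
Verification: 1207² + 2376² = 1456849 + 5645376 = 7102225 = 2665² ✓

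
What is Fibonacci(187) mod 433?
386

Matrix identity: Q^n = [[F_(n+1), F_n], [F_n, F_(n-1)]] with Q = [[1,1],[1,0]].
n = 187 = 10111011₂. Square-and-multiply, entries mod 433:
Q^1 = [[1,1],[1,0]]
Q^2 = (Q^1)² = [[2,1],[1,1]]
Q^5 = (Q^2)²·Q = [[8,5],[5,3]]
Q^11 = (Q^5)²·Q = [[144,89],[89,55]]
Q^23 = (Q^11)²·Q = [[37,79],[79,391]]
Q^46 = (Q^23)² = [[249,38],[38,211]]
Q^93 = (Q^46)²·Q = [[387,227],[227,160]]
Q^187 = (Q^93)²·Q = [[284,386],[386,331]]
F_187 mod 433 = Q^187[0][1] = 386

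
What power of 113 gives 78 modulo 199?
153

Baby-step giant-step with step n = ⌈√199⌉ = 15.
Baby steps 113^j mod 199 (j:value) for j=0..14: 0:1, 1:113, 2:33, 3:147, 4:94, 5:75, 6:117, 7:87, 8:80, 9:85, 10:53, 11:19, 12:157, 13:30, 14:7.
Giant-step multiplier: 113^(-15) ≡ 113^(198-15) = 113^183 ≡ 159 (mod 199).
Giant steps γ_i = 78·159^i mod 199: γ_0=78, γ_1=64, γ_2=27, γ_3=114, γ_4=17, γ_5=116, γ_6=136, γ_7=132, γ_8=93, γ_9=61, γ_10=147 (in table at j=3).
x = i·n + j = 10·15 + 3 = 153.
Check: 113^153 ≡ 78 (mod 199).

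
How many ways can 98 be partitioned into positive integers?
150198136

p(n) counts ways to write n as a sum of positive integers (order ignored).
Euler's pentagonal recurrence: p(k) = p(k-1) + p(k-2) - p(k-5) - p(k-7) + p(k-12) + p(k-15) - ... (offsets j(3j∓1)/2, signs ++--, p(0)=1, p(<0)=0).
DP table for k = 0..97: p(0)=1, p(1)=1, p(2)=2, p(3)=3, p(4)=5, p(5)=7, p(6)=11, p(7)=15, p(8)=22, p(9)=30, p(10)=42, p(11)=56, p(12)=77, p(13)=101, p(14)=135, p(15)=176, p(16)=231, p(17)=297, p(18)=385, p(19)=490, p(20)=627, p(21)=792, p(22)=1002, p(23)=1255, p(24)=1575, p(25)=1958, p(26)=2436, p(27)=3010, p(28)=3718, p(29)=4565, p(30)=5604, p(31)=6842, p(32)=8349, p(33)=10143, p(34)=12310, p(35)=14883, p(36)=17977, p(37)=21637, p(38)=26015, p(39)=31185, p(40)=37338, p(41)=44583, p(42)=53174, p(43)=63261, p(44)=75175, p(45)=89134, p(46)=105558, p(47)=124754, p(48)=147273, p(49)=173525, p(50)=204226, p(51)=239943, p(52)=281589, p(53)=329931, p(54)=386155, p(55)=451276, p(56)=526823, p(57)=614154, p(58)=715220, p(59)=831820, p(60)=966467, p(61)=1121505, p(62)=1300156, p(63)=1505499, p(64)=1741630, p(65)=2012558, p(66)=2323520, p(67)=2679689, p(68)=3087735, p(69)=3554345, p(70)=4087968, p(71)=4697205, p(72)=5392783, p(73)=6185689, p(74)=7089500, p(75)=8118264, p(76)=9289091, p(77)=10619863, p(78)=12132164, p(79)=13848650, p(80)=15796476, p(81)=18004327, p(82)=20506255, p(83)=23338469, p(84)=26543660, p(85)=30167357, p(86)=34262962, p(87)=38887673, p(88)=44108109, p(89)=49995925, p(90)=56634173, p(91)=64112359, p(92)=72533807, p(93)=82010177, p(94)=92669720, p(95)=104651419, p(96)=118114304, p(97)=133230930.
Final step: p(98) = p(97) + p(96) - p(93) - p(91) + p(86) + p(83) - p(76) - p(72) + p(63) + p(58) - p(47) - p(41) + p(28) + p(21) - p(6)
= 133230930 + 118114304 - 82010177 - 64112359 + 34262962 + 23338469 - 9289091 - 5392783 + 1505499 + 715220 - 124754 - 44583 + 3718 + 792 - 11
= 150198136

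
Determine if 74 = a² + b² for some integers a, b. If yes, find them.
5² + 7² (a=5, b=7)

Factorization: 74 = 2 × 37
By Fermat: n is sum of two squares iff every prime p ≡ 3 (mod 4) appears to even power.
All primes ≡ 3 (mod 4) appear to even power.
Search a = 0, 1, 2, … for 74 - a² a perfect square: first hit at a = 5: 74 - 25 = 49 = 7².
74 = 5² + 7² = 25 + 49 ✓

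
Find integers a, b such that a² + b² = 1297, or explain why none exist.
1² + 36² (a=1, b=36)

Factorization: 1297 = 1297
By Fermat: n is sum of two squares iff every prime p ≡ 3 (mod 4) appears to even power.
All primes ≡ 3 (mod 4) appear to even power.
Search a = 0, 1, 2, … for 1297 - a² a perfect square: first hit at a = 1: 1297 - 1 = 1296 = 36².
1297 = 1² + 36² = 1 + 1296 ✓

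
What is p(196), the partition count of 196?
2814570987591

p(n) counts ways to write n as a sum of positive integers (order ignored).
Euler's pentagonal recurrence: p(k) = p(k-1) + p(k-2) - p(k-5) - p(k-7) + p(k-12) + p(k-15) - ... (offsets j(3j∓1)/2, signs ++--, p(0)=1, p(<0)=0).
DP table for k = 0..195: p(0)=1, p(1)=1, p(2)=2, p(3)=3, p(4)=5, p(5)=7, p(6)=11, p(7)=15, p(8)=22, p(9)=30, p(10)=42, p(11)=56, p(12)=77, p(13)=101, p(14)=135, p(15)=176, p(16)=231, p(17)=297, p(18)=385, p(19)=490, p(20)=627, p(21)=792, p(22)=1002, p(23)=1255, p(24)=1575, p(25)=1958, p(26)=2436, p(27)=3010, p(28)=3718, p(29)=4565, p(30)=5604, p(31)=6842, p(32)=8349, p(33)=10143, p(34)=12310, p(35)=14883, p(36)=17977, p(37)=21637, p(38)=26015, p(39)=31185, p(40)=37338, p(41)=44583, p(42)=53174, p(43)=63261, p(44)=75175, p(45)=89134, p(46)=105558, p(47)=124754, p(48)=147273, p(49)=173525, p(50)=204226, p(51)=239943, p(52)=281589, p(53)=329931, p(54)=386155, p(55)=451276, p(56)=526823, p(57)=614154, p(58)=715220, p(59)=831820, p(60)=966467, p(61)=1121505, p(62)=1300156, p(63)=1505499, p(64)=1741630, p(65)=2012558, p(66)=2323520, p(67)=2679689, p(68)=3087735, p(69)=3554345, p(70)=4087968, p(71)=4697205, p(72)=5392783, p(73)=6185689, p(74)=7089500, p(75)=8118264, p(76)=9289091, p(77)=10619863, p(78)=12132164, p(79)=13848650, p(80)=15796476, p(81)=18004327, p(82)=20506255, p(83)=23338469, p(84)=26543660, p(85)=30167357, p(86)=34262962, p(87)=38887673, p(88)=44108109, p(89)=49995925, p(90)=56634173, p(91)=64112359, p(92)=72533807, p(93)=82010177, p(94)=92669720, p(95)=104651419, p(96)=118114304, p(97)=133230930, p(98)=150198136, p(99)=169229875, p(100)=190569292, p(101)=214481126, p(102)=241265379, p(103)=271248950, p(104)=304801365, p(105)=342325709, p(106)=384276336, p(107)=431149389, p(108)=483502844, p(109)=541946240, p(110)=607163746, p(111)=679903203, p(112)=761002156, p(113)=851376628, p(114)=952050665, p(115)=1064144451, p(116)=1188908248, p(117)=1327710076, p(118)=1482074143, p(119)=1653668665, p(120)=1844349560, p(121)=2056148051, p(122)=2291320912, p(123)=2552338241, p(124)=2841940500, p(125)=3163127352, p(126)=3519222692, p(127)=3913864295, p(128)=4351078600, p(129)=4835271870, p(130)=5371315400, p(131)=5964539504, p(132)=6620830889, p(133)=7346629512, p(134)=8149040695, p(135)=9035836076, p(136)=10015581680, p(137)=11097645016, p(138)=12292341831, p(139)=13610949895, p(140)=15065878135, p(141)=16670689208, p(142)=18440293320, p(143)=20390982757, p(144)=22540654445, p(145)=24908858009, p(146)=27517052599, p(147)=30388671978, p(148)=33549419497, p(149)=37027355200, p(150)=40853235313, p(151)=45060624582, p(152)=49686288421, p(153)=54770336324, p(154)=60356673280, p(155)=66493182097, p(156)=73232243759, p(157)=80630964769, p(158)=88751778802, p(159)=97662728555, p(160)=107438159466, p(161)=118159068427, p(162)=129913904637, p(163)=142798995930, p(164)=156919475295, p(165)=172389800255, p(166)=189334822579, p(167)=207890420102, p(168)=228204732751, p(169)=250438925115, p(170)=274768617130, p(171)=301384802048, p(172)=330495499613, p(173)=362326859895, p(174)=397125074750, p(175)=435157697830, p(176)=476715857290, p(177)=522115831195, p(178)=571701605655, p(179)=625846753120, p(180)=684957390936, p(181)=749474411781, p(182)=819876908323, p(183)=896684817527, p(184)=980462880430, p(185)=1071823774337, p(186)=1171432692373, p(187)=1280011042268, p(188)=1398341745571, p(189)=1527273599625, p(190)=1667727404093, p(191)=1820701100652, p(192)=1987276856363, p(193)=2168627105469, p(194)=2366022741845, p(195)=2580840212973.
Final step: p(196) = p(195) + p(194) - p(191) - p(189) + p(184) + p(181) - p(174) - p(170) + p(161) + p(156) - p(145) - p(139) + p(126) + p(119) - p(104) - p(96) + p(79) + p(70) - p(51) - p(41) + p(20) + p(9)
= 2580840212973 + 2366022741845 - 1820701100652 - 1527273599625 + 980462880430 + 749474411781 - 397125074750 - 274768617130 + 118159068427 + 73232243759 - 24908858009 - 13610949895 + 3519222692 + 1653668665 - 304801365 - 118114304 + 13848650 + 4087968 - 239943 - 44583 + 627 + 30
= 2814570987591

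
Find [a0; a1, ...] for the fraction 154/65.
[2; 2, 1, 2, 2, 3]

Euclidean algorithm steps:
154 = 2 × 65 + 24
65 = 2 × 24 + 17
24 = 1 × 17 + 7
17 = 2 × 7 + 3
7 = 2 × 3 + 1
3 = 3 × 1 + 0
Continued fraction: [2; 2, 1, 2, 2, 3]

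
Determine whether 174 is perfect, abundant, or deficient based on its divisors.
abundant

Proper divisors of 174: sum = 1 + 2 + 3 + 6 + 29 + 58 + 87 = 186
Since 186 > 174, 174 is abundant.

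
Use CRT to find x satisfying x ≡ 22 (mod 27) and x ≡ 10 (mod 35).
535

Using Chinese Remainder Theorem:
M = 27 × 35 = 945
M1 = 35, M2 = 27
y1 = 35^(-1) mod 27 = 17
y2 = 27^(-1) mod 35 = 13
x = (22×35×17 + 10×27×13) mod 945 = 535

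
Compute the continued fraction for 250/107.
[2; 2, 1, 35]

Euclidean algorithm steps:
250 = 2 × 107 + 36
107 = 2 × 36 + 35
36 = 1 × 35 + 1
35 = 35 × 1 + 0
Continued fraction: [2; 2, 1, 35]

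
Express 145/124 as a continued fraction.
[1; 5, 1, 9, 2]

Euclidean algorithm steps:
145 = 1 × 124 + 21
124 = 5 × 21 + 19
21 = 1 × 19 + 2
19 = 9 × 2 + 1
2 = 2 × 1 + 0
Continued fraction: [1; 5, 1, 9, 2]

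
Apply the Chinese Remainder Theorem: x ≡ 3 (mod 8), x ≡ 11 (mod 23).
11

Using Chinese Remainder Theorem:
M = 8 × 23 = 184
M1 = 23, M2 = 8
y1 = 23^(-1) mod 8 = 7
y2 = 8^(-1) mod 23 = 3
x = (3×23×7 + 11×8×3) mod 184 = 11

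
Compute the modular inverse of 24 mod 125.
99

gcd(24, 125) = 1, so the inverse exists.
Extended Euclidean algorithm on (125, 24):
125 = 5 × 24 + 5  ⟹  5 = (1)·125 + (-5)·24
24 = 4 × 5 + 4  ⟹  4 = (-4)·125 + (21)·24
5 = 1 × 4 + 1  ⟹  1 = (5)·125 + (-26)·24
So (-26)·24 ≡ 1 (mod 125), i.e. 24^(-1) ≡ -26 ≡ 99 (mod 125).
Check: 24 × 99 = 2376 ≡ 1 (mod 125)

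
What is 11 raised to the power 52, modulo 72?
25

Repeated squaring. Binary of 52 = 110100.
11^1 ≡ 11 (mod 72); 11^2 ≡ 49 (mod 72); 11^4 ≡ 25 (mod 72); 11^8 ≡ 49 (mod 72); 11^16 ≡ 25 (mod 72); 11^32 ≡ 49 (mod 72)
11^52 = 11^4 × 11^16 × 11^32 ≡ 25 (mod 72)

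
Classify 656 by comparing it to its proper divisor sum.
deficient

Proper divisors of 656: sum = 1 + 2 + 4 + 8 + 16 + 41 + 82 + 164 + 328 = 646
Since 646 < 656, 656 is deficient.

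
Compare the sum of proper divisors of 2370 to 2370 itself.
abundant

Proper divisors of 2370: sum = 1 + 2 + 3 + 5 + 6 + 10 + 15 + 30 + 79 + 158 + 237 + 395 + 474 + 790 + 1185 = 3390
Since 3390 > 2370, 2370 is abundant.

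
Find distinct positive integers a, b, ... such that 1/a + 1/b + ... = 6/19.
1/4 + 1/16 + 1/304

Greedy algorithm:
6/19: ceiling(19/6) = 4, use 1/4
5/76: ceiling(76/5) = 16, use 1/16
1/304: ceiling(304/1) = 304, use 1/304
Result: 6/19 = 1/4 + 1/16 + 1/304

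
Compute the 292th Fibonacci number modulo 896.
451

Matrix identity: Q^n = [[F_(n+1), F_n], [F_n, F_(n-1)]] with Q = [[1,1],[1,0]].
n = 292 = 100100100₂. Square-and-multiply, entries mod 896:
Q^1 = [[1,1],[1,0]]
Q^2 = (Q^1)² = [[2,1],[1,1]]
Q^4 = (Q^2)² = [[5,3],[3,2]]
Q^9 = (Q^4)²·Q = [[55,34],[34,21]]
Q^18 = (Q^9)² = [[597,792],[792,701]]
Q^36 = (Q^18)² = [[761,304],[304,457]]
Q^73 = (Q^36)²·Q = [[657,433],[433,224]]
Q^146 = (Q^73)² = [[2,673],[673,225]]
Q^292 = (Q^146)² = [[453,451],[451,2]]
F_292 mod 896 = Q^292[0][1] = 451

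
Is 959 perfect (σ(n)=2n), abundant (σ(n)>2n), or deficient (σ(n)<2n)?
deficient

Proper divisors of 959: sum = 1 + 7 + 137 = 145
Since 145 < 959, 959 is deficient.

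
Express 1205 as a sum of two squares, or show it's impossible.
7² + 34² (a=7, b=34)

Factorization: 1205 = 5 × 241
By Fermat: n is sum of two squares iff every prime p ≡ 3 (mod 4) appears to even power.
All primes ≡ 3 (mod 4) appear to even power.
Search a = 0, 1, 2, … for 1205 - a² a perfect square: first hit at a = 7: 1205 - 49 = 1156 = 34².
1205 = 7² + 34² = 49 + 1156 ✓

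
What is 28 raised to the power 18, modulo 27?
1

Repeated squaring. Binary of 18 = 10010.
28^1 ≡ 1 (mod 27); 28^2 ≡ 1 (mod 27); 28^4 ≡ 1 (mod 27); 28^8 ≡ 1 (mod 27); 28^16 ≡ 1 (mod 27)
28^18 = 28^2 × 28^16 ≡ 1 (mod 27)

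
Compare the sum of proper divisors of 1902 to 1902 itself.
abundant

Proper divisors of 1902: sum = 1 + 2 + 3 + 6 + 317 + 634 + 951 = 1914
Since 1914 > 1902, 1902 is abundant.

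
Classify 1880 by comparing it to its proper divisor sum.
abundant

Proper divisors of 1880: sum = 1 + 2 + 4 + 5 + 8 + 10 + 20 + 40 + 47 + 94 + 188 + 235 + 376 + 470 + 940 = 2440
Since 2440 > 1880, 1880 is abundant.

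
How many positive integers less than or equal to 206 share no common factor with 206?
102

206 = 2 × 103
φ(n) = n × ∏(1 - 1/p) for each prime p dividing n
φ(206) = 206 × (1 - 1/2) × (1 - 1/103) = 102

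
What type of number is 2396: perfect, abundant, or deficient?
deficient

Proper divisors of 2396: sum = 1 + 2 + 4 + 599 + 1198 = 1804
Since 1804 < 2396, 2396 is deficient.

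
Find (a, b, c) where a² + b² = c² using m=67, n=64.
(393, 8576, 8585)

Euclid's formula: a = m² - n², b = 2mn, c = m² + n²
m = 67, n = 64
a = 67² - 64² = 4489 - 4096 = 393
b = 2 × 67 × 64 = 8576
c = 67² + 64² = 4489 + 4096 = 8585
Verification: 393² + 8576² = 154449 + 73547776 = 73702225 = 8585² ✓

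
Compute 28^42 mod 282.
202

Repeated squaring. Binary of 42 = 101010.
28^1 ≡ 28 (mod 282); 28^2 ≡ 220 (mod 282); 28^4 ≡ 178 (mod 282); 28^8 ≡ 100 (mod 282); 28^16 ≡ 130 (mod 282); 28^32 ≡ 262 (mod 282)
28^42 = 28^2 × 28^8 × 28^32 ≡ 202 (mod 282)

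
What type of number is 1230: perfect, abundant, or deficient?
abundant

Proper divisors of 1230: sum = 1 + 2 + 3 + 5 + 6 + 10 + 15 + 30 + 41 + 82 + 123 + 205 + 246 + 410 + 615 = 1794
Since 1794 > 1230, 1230 is abundant.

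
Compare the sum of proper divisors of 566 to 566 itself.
deficient

Proper divisors of 566: sum = 1 + 2 + 283 = 286
Since 286 < 566, 566 is deficient.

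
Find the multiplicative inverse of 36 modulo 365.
71

gcd(36, 365) = 1, so the inverse exists.
Extended Euclidean algorithm on (365, 36):
365 = 10 × 36 + 5  ⟹  5 = (1)·365 + (-10)·36
36 = 7 × 5 + 1  ⟹  1 = (-7)·365 + (71)·36
So (71)·36 ≡ 1 (mod 365), i.e. 36^(-1) ≡ 71 (mod 365).
Check: 36 × 71 = 2556 ≡ 1 (mod 365)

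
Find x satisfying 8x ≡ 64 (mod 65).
x ≡ 8 (mod 65)

gcd(8, 65) = 1, which divides 64, so solutions exist.
Find 8^(-1) mod 65 by the extended Euclidean algorithm:
65 = 8 × 8 + 1  ⟹  1 = (1)·65 + (-8)·8
So (-8)·8 ≡ 1 (mod 65), i.e. 8^(-1) ≡ -8 ≡ 57 (mod 65).
x ≡ 57 × 64 = 3648 ≡ 8 (mod 65).
Check: 8 × 8 = 64 ≡ 64 (mod 65).
Unique solution: x ≡ 8 (mod 65)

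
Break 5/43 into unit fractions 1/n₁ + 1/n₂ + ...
1/9 + 1/194 + 1/75078

Greedy algorithm:
5/43: ceiling(43/5) = 9, use 1/9
2/387: ceiling(387/2) = 194, use 1/194
1/75078: ceiling(75078/1) = 75078, use 1/75078
Result: 5/43 = 1/9 + 1/194 + 1/75078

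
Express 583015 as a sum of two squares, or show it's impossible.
Not possible

Factorization: 583015 = 5 × 17 × 19^3
By Fermat: n is sum of two squares iff every prime p ≡ 3 (mod 4) appears to even power.
Prime(s) ≡ 3 (mod 4) with odd exponent: [(19, 3)]
Therefore 583015 cannot be expressed as a² + b².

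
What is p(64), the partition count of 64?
1741630

p(n) counts ways to write n as a sum of positive integers (order ignored).
Euler's pentagonal recurrence: p(k) = p(k-1) + p(k-2) - p(k-5) - p(k-7) + p(k-12) + p(k-15) - ... (offsets j(3j∓1)/2, signs ++--, p(0)=1, p(<0)=0).
DP table for k = 0..63: p(0)=1, p(1)=1, p(2)=2, p(3)=3, p(4)=5, p(5)=7, p(6)=11, p(7)=15, p(8)=22, p(9)=30, p(10)=42, p(11)=56, p(12)=77, p(13)=101, p(14)=135, p(15)=176, p(16)=231, p(17)=297, p(18)=385, p(19)=490, p(20)=627, p(21)=792, p(22)=1002, p(23)=1255, p(24)=1575, p(25)=1958, p(26)=2436, p(27)=3010, p(28)=3718, p(29)=4565, p(30)=5604, p(31)=6842, p(32)=8349, p(33)=10143, p(34)=12310, p(35)=14883, p(36)=17977, p(37)=21637, p(38)=26015, p(39)=31185, p(40)=37338, p(41)=44583, p(42)=53174, p(43)=63261, p(44)=75175, p(45)=89134, p(46)=105558, p(47)=124754, p(48)=147273, p(49)=173525, p(50)=204226, p(51)=239943, p(52)=281589, p(53)=329931, p(54)=386155, p(55)=451276, p(56)=526823, p(57)=614154, p(58)=715220, p(59)=831820, p(60)=966467, p(61)=1121505, p(62)=1300156, p(63)=1505499.
Final step: p(64) = p(63) + p(62) - p(59) - p(57) + p(52) + p(49) - p(42) - p(38) + p(29) + p(24) - p(13) - p(7)
= 1505499 + 1300156 - 831820 - 614154 + 281589 + 173525 - 53174 - 26015 + 4565 + 1575 - 101 - 15
= 1741630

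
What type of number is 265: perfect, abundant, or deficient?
deficient

Proper divisors of 265: sum = 1 + 5 + 53 = 59
Since 59 < 265, 265 is deficient.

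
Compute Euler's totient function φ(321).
212

321 = 3 × 107
φ(n) = n × ∏(1 - 1/p) for each prime p dividing n
φ(321) = 321 × (1 - 1/3) × (1 - 1/107) = 212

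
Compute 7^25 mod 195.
7

Repeated squaring. Binary of 25 = 11001.
7^1 ≡ 7 (mod 195); 7^2 ≡ 49 (mod 195); 7^4 ≡ 61 (mod 195); 7^8 ≡ 16 (mod 195); 7^16 ≡ 61 (mod 195)
7^25 = 7^1 × 7^8 × 7^16 ≡ 7 (mod 195)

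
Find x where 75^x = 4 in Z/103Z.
32

Baby-step giant-step with step n = ⌈√103⌉ = 11.
Baby steps 75^j mod 103 (j:value) for j=0..10: 0:1, 1:75, 2:63, 3:90, 4:55, 5:5, 6:66, 7:6, 8:38, 9:69, 10:25.
Giant-step multiplier: 75^(-11) ≡ 75^(102-11) = 75^91 ≡ 54 (mod 103).
Giant steps γ_i = 4·54^i mod 103: γ_0=4, γ_1=10, γ_2=25 (in table at j=10).
x = i·n + j = 2·11 + 10 = 32.
Check: 75^32 ≡ 4 (mod 103).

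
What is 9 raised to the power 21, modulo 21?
15

Repeated squaring. Binary of 21 = 10101.
9^1 ≡ 9 (mod 21); 9^2 ≡ 18 (mod 21); 9^4 ≡ 9 (mod 21); 9^8 ≡ 18 (mod 21); 9^16 ≡ 9 (mod 21)
9^21 = 9^1 × 9^4 × 9^16 ≡ 15 (mod 21)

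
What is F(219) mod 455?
96

Matrix identity: Q^n = [[F_(n+1), F_n], [F_n, F_(n-1)]] with Q = [[1,1],[1,0]].
n = 219 = 11011011₂. Square-and-multiply, entries mod 455:
Q^1 = [[1,1],[1,0]]
Q^3 = (Q^1)²·Q = [[3,2],[2,1]]
Q^6 = (Q^3)² = [[13,8],[8,5]]
Q^13 = (Q^6)²·Q = [[377,233],[233,144]]
Q^27 = (Q^13)²·Q = [[221,313],[313,363]]
Q^54 = (Q^27)² = [[300,337],[337,418]]
Q^109 = (Q^54)²·Q = [[90,184],[184,361]]
Q^219 = (Q^109)²·Q = [[270,96],[96,174]]
F_219 mod 455 = Q^219[0][1] = 96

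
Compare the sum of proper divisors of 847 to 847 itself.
deficient

Proper divisors of 847: sum = 1 + 7 + 11 + 77 + 121 = 217
Since 217 < 847, 847 is deficient.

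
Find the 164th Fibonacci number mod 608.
77

Matrix identity: Q^n = [[F_(n+1), F_n], [F_n, F_(n-1)]] with Q = [[1,1],[1,0]].
n = 164 = 10100100₂. Square-and-multiply, entries mod 608:
Q^1 = [[1,1],[1,0]]
Q^2 = (Q^1)² = [[2,1],[1,1]]
Q^5 = (Q^2)²·Q = [[8,5],[5,3]]
Q^10 = (Q^5)² = [[89,55],[55,34]]
Q^20 = (Q^10)² = [[2,77],[77,533]]
Q^41 = (Q^20)²·Q = [[312,461],[461,459]]
Q^82 = (Q^41)² = [[393,359],[359,34]]
Q^164 = (Q^82)² = [[2,77],[77,533]]
F_164 mod 608 = Q^164[0][1] = 77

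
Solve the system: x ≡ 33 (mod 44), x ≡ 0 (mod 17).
561

Using Chinese Remainder Theorem:
M = 44 × 17 = 748
M1 = 17, M2 = 44
y1 = 17^(-1) mod 44 = 13
y2 = 44^(-1) mod 17 = 12
x = (33×17×13 + 0×44×12) mod 748 = 561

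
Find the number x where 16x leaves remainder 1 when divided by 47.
3

gcd(16, 47) = 1, so the inverse exists.
Extended Euclidean algorithm on (47, 16):
47 = 2 × 16 + 15  ⟹  15 = (1)·47 + (-2)·16
16 = 1 × 15 + 1  ⟹  1 = (-1)·47 + (3)·16
So (3)·16 ≡ 1 (mod 47), i.e. 16^(-1) ≡ 3 (mod 47).
Check: 16 × 3 = 48 ≡ 1 (mod 47)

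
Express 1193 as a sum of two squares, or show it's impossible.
13² + 32² (a=13, b=32)

Factorization: 1193 = 1193
By Fermat: n is sum of two squares iff every prime p ≡ 3 (mod 4) appears to even power.
All primes ≡ 3 (mod 4) appear to even power.
Search a = 0, 1, 2, … for 1193 - a² a perfect square: first hit at a = 13: 1193 - 169 = 1024 = 32².
1193 = 13² + 32² = 169 + 1024 ✓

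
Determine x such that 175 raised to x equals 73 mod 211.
200

Baby-step giant-step with step n = ⌈√211⌉ = 15.
Baby steps 175^j mod 211 (j:value) for j=0..14: 0:1, 1:175, 2:30, 3:186, 4:56, 5:94, 6:203, 7:77, 8:182, 9:200, 10:185, 11:92, 12:64, 13:17, 14:21.
Giant-step multiplier: 175^(-15) ≡ 175^(210-15) = 175^195 ≡ 12 (mod 211).
Giant steps γ_i = 73·12^i mod 211: γ_0=73, γ_1=32, γ_2=173, γ_3=177, γ_4=14, γ_5=168, γ_6=117, γ_7=138, γ_8=179, γ_9=38, γ_10=34, γ_11=197, γ_12=43, γ_13=94 (in table at j=5).
x = i·n + j = 13·15 + 5 = 200.
Check: 175^200 ≡ 73 (mod 211).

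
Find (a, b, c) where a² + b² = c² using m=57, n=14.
(3053, 1596, 3445)

Euclid's formula: a = m² - n², b = 2mn, c = m² + n²
m = 57, n = 14
a = 57² - 14² = 3249 - 196 = 3053
b = 2 × 57 × 14 = 1596
c = 57² + 14² = 3249 + 196 = 3445
Verification: 3053² + 1596² = 9320809 + 2547216 = 11868025 = 3445² ✓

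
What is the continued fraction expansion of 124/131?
[0; 1, 17, 1, 2, 2]

Euclidean algorithm steps:
124 = 0 × 131 + 124
131 = 1 × 124 + 7
124 = 17 × 7 + 5
7 = 1 × 5 + 2
5 = 2 × 2 + 1
2 = 2 × 1 + 0
Continued fraction: [0; 1, 17, 1, 2, 2]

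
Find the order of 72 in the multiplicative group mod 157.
156

157 is prime, so ord(72) divides φ(157) = 156.
Divisors of 156: 1, 2, 3, 4, 6, 12, 13, 26, 39, 52, 78, 156.
Repeated squaring: 72^1 ≡ 72, 72^2 ≡ 3, 72^4 ≡ 9, 72^8 ≡ 81, 72^16 ≡ 124, 72^32 ≡ 147, 72^64 ≡ 100, 72^128 ≡ 109 (mod 157).
Test 72^d mod 157 for each divisor d in increasing order:
72^1 ≡ 72
72^2 ≡ 3
72^3 = 72^2·72^1 ≡ 59
72^4 ≡ 9
72^6 = 72^4·72^2 ≡ 27
72^12 = 72^8·72^4 ≡ 101
72^13 = 72^8·72^4·72^1 ≡ 50
72^26 = 72^16·72^8·72^2 ≡ 145
72^39 = 72^32·72^4·72^2·72^1 ≡ 28
72^52 = 72^32·72^16·72^4 ≡ 144
72^78 = 72^64·72^8·72^4·72^2 ≡ 156
72^156 = 72^128·72^16·72^8·72^4 ≡ 1  ← first divisor giving 1
The order is 156.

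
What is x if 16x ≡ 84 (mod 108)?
x ≡ 12 (mod 27)

gcd(16, 108) = 4, which divides 84, so solutions exist.
Divide through by 4: 4x ≡ 21 (mod 27).
Find 4^(-1) mod 27 by the extended Euclidean algorithm:
27 = 6 × 4 + 3  ⟹  3 = (1)·27 + (-6)·4
4 = 1 × 3 + 1  ⟹  1 = (-1)·27 + (7)·4
So (7)·4 ≡ 1 (mod 27), i.e. 4^(-1) ≡ 7 (mod 27).
x ≡ 7 × 21 = 147 ≡ 12 (mod 27).
Check: 16 × 12 = 192 ≡ 84 (mod 108).
x ≡ 12 (mod 27), giving 4 solutions mod 108.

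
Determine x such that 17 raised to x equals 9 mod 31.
26

Baby-step giant-step with step n = ⌈√31⌉ = 6.
Baby steps 17^j mod 31 (j:value) for j=0..5: 0:1, 1:17, 2:10, 3:15, 4:7, 5:26.
Giant-step multiplier: 17^(-6) ≡ 17^(30-6) = 17^24 ≡ 4 (mod 31).
Giant steps γ_i = 9·4^i mod 31: γ_0=9, γ_1=5, γ_2=20, γ_3=18, γ_4=10 (in table at j=2).
x = i·n + j = 4·6 + 2 = 26.
Check: 17^26 ≡ 9 (mod 31).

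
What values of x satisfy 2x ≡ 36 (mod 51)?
x ≡ 18 (mod 51)

gcd(2, 51) = 1, which divides 36, so solutions exist.
Find 2^(-1) mod 51 by the extended Euclidean algorithm:
51 = 25 × 2 + 1  ⟹  1 = (1)·51 + (-25)·2
So (-25)·2 ≡ 1 (mod 51), i.e. 2^(-1) ≡ -25 ≡ 26 (mod 51).
x ≡ 26 × 36 = 936 ≡ 18 (mod 51).
Check: 2 × 18 = 36 ≡ 36 (mod 51).
Unique solution: x ≡ 18 (mod 51)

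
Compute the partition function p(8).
22

p(n) counts ways to write n as a sum of positive integers (order ignored).
Examples: 8; 7 + 1; 6 + 2; 6 + 1 + 1; 5 + 3; ... (22 total)
p(8) = 22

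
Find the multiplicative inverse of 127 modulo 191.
188

gcd(127, 191) = 1, so the inverse exists.
Extended Euclidean algorithm on (191, 127):
191 = 1 × 127 + 64  ⟹  64 = (1)·191 + (-1)·127
127 = 1 × 64 + 63  ⟹  63 = (-1)·191 + (2)·127
64 = 1 × 63 + 1  ⟹  1 = (2)·191 + (-3)·127
So (-3)·127 ≡ 1 (mod 191), i.e. 127^(-1) ≡ -3 ≡ 188 (mod 191).
Check: 127 × 188 = 23876 ≡ 1 (mod 191)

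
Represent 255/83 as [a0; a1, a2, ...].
[3; 13, 1, 5]

Euclidean algorithm steps:
255 = 3 × 83 + 6
83 = 13 × 6 + 5
6 = 1 × 5 + 1
5 = 5 × 1 + 0
Continued fraction: [3; 13, 1, 5]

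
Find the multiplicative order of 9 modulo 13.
3

13 is prime, so ord(9) divides φ(13) = 12.
Divisors of 12: 1, 2, 3, 4, 6, 12.
Repeated squaring: 9^1 ≡ 9, 9^2 ≡ 3, 9^4 ≡ 9, 9^8 ≡ 3 (mod 13).
Test 9^d mod 13 for each divisor d in increasing order:
9^1 ≡ 9
9^2 ≡ 3
9^3 = 9^2·9^1 ≡ 1  ← first divisor giving 1
The order is 3.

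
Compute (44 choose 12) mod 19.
0

Using Lucas' theorem:
Write n=44 and k=12 in base 19:
n in base 19: [2, 6]
k in base 19: [0, 12]
C(44,12) mod 19 = ∏ C(n_i, k_i) mod 19
Digit binomials (mod 19): C(2,0) = 1; C(6,12) = 0 (k_i > n_i)
Product: 1 × 0 = 0 ≡ 0 (mod 19)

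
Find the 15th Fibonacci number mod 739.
610

Matrix identity: Q^n = [[F_(n+1), F_n], [F_n, F_(n-1)]] with Q = [[1,1],[1,0]].
n = 15 = 1111₂. Square-and-multiply, entries mod 739:
Q^1 = [[1,1],[1,0]]
Q^3 = (Q^1)²·Q = [[3,2],[2,1]]
Q^7 = (Q^3)²·Q = [[21,13],[13,8]]
Q^15 = (Q^7)²·Q = [[248,610],[610,377]]
F_15 mod 739 = Q^15[0][1] = 610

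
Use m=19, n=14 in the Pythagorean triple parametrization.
(165, 532, 557)

Euclid's formula: a = m² - n², b = 2mn, c = m² + n²
m = 19, n = 14
a = 19² - 14² = 361 - 196 = 165
b = 2 × 19 × 14 = 532
c = 19² + 14² = 361 + 196 = 557
Verification: 165² + 532² = 27225 + 283024 = 310249 = 557² ✓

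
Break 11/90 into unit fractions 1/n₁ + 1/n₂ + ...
1/9 + 1/90

Greedy algorithm:
11/90: ceiling(90/11) = 9, use 1/9
1/90: ceiling(90/1) = 90, use 1/90
Result: 11/90 = 1/9 + 1/90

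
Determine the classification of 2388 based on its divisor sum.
abundant

Proper divisors of 2388: sum = 1 + 2 + 3 + 4 + 6 + 12 + 199 + 398 + 597 + 796 + 1194 = 3212
Since 3212 > 2388, 2388 is abundant.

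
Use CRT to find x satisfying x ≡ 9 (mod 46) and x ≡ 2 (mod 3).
101

Using Chinese Remainder Theorem:
M = 46 × 3 = 138
M1 = 3, M2 = 46
y1 = 3^(-1) mod 46 = 31
y2 = 46^(-1) mod 3 = 1
x = (9×3×31 + 2×46×1) mod 138 = 101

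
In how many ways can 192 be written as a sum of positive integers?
1987276856363

p(n) counts ways to write n as a sum of positive integers (order ignored).
Euler's pentagonal recurrence: p(k) = p(k-1) + p(k-2) - p(k-5) - p(k-7) + p(k-12) + p(k-15) - ... (offsets j(3j∓1)/2, signs ++--, p(0)=1, p(<0)=0).
DP table for k = 0..191: p(0)=1, p(1)=1, p(2)=2, p(3)=3, p(4)=5, p(5)=7, p(6)=11, p(7)=15, p(8)=22, p(9)=30, p(10)=42, p(11)=56, p(12)=77, p(13)=101, p(14)=135, p(15)=176, p(16)=231, p(17)=297, p(18)=385, p(19)=490, p(20)=627, p(21)=792, p(22)=1002, p(23)=1255, p(24)=1575, p(25)=1958, p(26)=2436, p(27)=3010, p(28)=3718, p(29)=4565, p(30)=5604, p(31)=6842, p(32)=8349, p(33)=10143, p(34)=12310, p(35)=14883, p(36)=17977, p(37)=21637, p(38)=26015, p(39)=31185, p(40)=37338, p(41)=44583, p(42)=53174, p(43)=63261, p(44)=75175, p(45)=89134, p(46)=105558, p(47)=124754, p(48)=147273, p(49)=173525, p(50)=204226, p(51)=239943, p(52)=281589, p(53)=329931, p(54)=386155, p(55)=451276, p(56)=526823, p(57)=614154, p(58)=715220, p(59)=831820, p(60)=966467, p(61)=1121505, p(62)=1300156, p(63)=1505499, p(64)=1741630, p(65)=2012558, p(66)=2323520, p(67)=2679689, p(68)=3087735, p(69)=3554345, p(70)=4087968, p(71)=4697205, p(72)=5392783, p(73)=6185689, p(74)=7089500, p(75)=8118264, p(76)=9289091, p(77)=10619863, p(78)=12132164, p(79)=13848650, p(80)=15796476, p(81)=18004327, p(82)=20506255, p(83)=23338469, p(84)=26543660, p(85)=30167357, p(86)=34262962, p(87)=38887673, p(88)=44108109, p(89)=49995925, p(90)=56634173, p(91)=64112359, p(92)=72533807, p(93)=82010177, p(94)=92669720, p(95)=104651419, p(96)=118114304, p(97)=133230930, p(98)=150198136, p(99)=169229875, p(100)=190569292, p(101)=214481126, p(102)=241265379, p(103)=271248950, p(104)=304801365, p(105)=342325709, p(106)=384276336, p(107)=431149389, p(108)=483502844, p(109)=541946240, p(110)=607163746, p(111)=679903203, p(112)=761002156, p(113)=851376628, p(114)=952050665, p(115)=1064144451, p(116)=1188908248, p(117)=1327710076, p(118)=1482074143, p(119)=1653668665, p(120)=1844349560, p(121)=2056148051, p(122)=2291320912, p(123)=2552338241, p(124)=2841940500, p(125)=3163127352, p(126)=3519222692, p(127)=3913864295, p(128)=4351078600, p(129)=4835271870, p(130)=5371315400, p(131)=5964539504, p(132)=6620830889, p(133)=7346629512, p(134)=8149040695, p(135)=9035836076, p(136)=10015581680, p(137)=11097645016, p(138)=12292341831, p(139)=13610949895, p(140)=15065878135, p(141)=16670689208, p(142)=18440293320, p(143)=20390982757, p(144)=22540654445, p(145)=24908858009, p(146)=27517052599, p(147)=30388671978, p(148)=33549419497, p(149)=37027355200, p(150)=40853235313, p(151)=45060624582, p(152)=49686288421, p(153)=54770336324, p(154)=60356673280, p(155)=66493182097, p(156)=73232243759, p(157)=80630964769, p(158)=88751778802, p(159)=97662728555, p(160)=107438159466, p(161)=118159068427, p(162)=129913904637, p(163)=142798995930, p(164)=156919475295, p(165)=172389800255, p(166)=189334822579, p(167)=207890420102, p(168)=228204732751, p(169)=250438925115, p(170)=274768617130, p(171)=301384802048, p(172)=330495499613, p(173)=362326859895, p(174)=397125074750, p(175)=435157697830, p(176)=476715857290, p(177)=522115831195, p(178)=571701605655, p(179)=625846753120, p(180)=684957390936, p(181)=749474411781, p(182)=819876908323, p(183)=896684817527, p(184)=980462880430, p(185)=1071823774337, p(186)=1171432692373, p(187)=1280011042268, p(188)=1398341745571, p(189)=1527273599625, p(190)=1667727404093, p(191)=1820701100652.
Final step: p(192) = p(191) + p(190) - p(187) - p(185) + p(180) + p(177) - p(170) - p(166) + p(157) + p(152) - p(141) - p(135) + p(122) + p(115) - p(100) - p(92) + p(75) + p(66) - p(47) - p(37) + p(16) + p(5)
= 1820701100652 + 1667727404093 - 1280011042268 - 1071823774337 + 684957390936 + 522115831195 - 274768617130 - 189334822579 + 80630964769 + 49686288421 - 16670689208 - 9035836076 + 2291320912 + 1064144451 - 190569292 - 72533807 + 8118264 + 2323520 - 124754 - 21637 + 231 + 7
= 1987276856363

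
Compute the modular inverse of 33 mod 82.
5

gcd(33, 82) = 1, so the inverse exists.
Extended Euclidean algorithm on (82, 33):
82 = 2 × 33 + 16  ⟹  16 = (1)·82 + (-2)·33
33 = 2 × 16 + 1  ⟹  1 = (-2)·82 + (5)·33
So (5)·33 ≡ 1 (mod 82), i.e. 33^(-1) ≡ 5 (mod 82).
Check: 33 × 5 = 165 ≡ 1 (mod 82)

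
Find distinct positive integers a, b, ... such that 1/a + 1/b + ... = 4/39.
1/10 + 1/390

Greedy algorithm:
4/39: ceiling(39/4) = 10, use 1/10
1/390: ceiling(390/1) = 390, use 1/390
Result: 4/39 = 1/10 + 1/390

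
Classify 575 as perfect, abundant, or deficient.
deficient

Proper divisors of 575: sum = 1 + 5 + 23 + 25 + 115 = 169
Since 169 < 575, 575 is deficient.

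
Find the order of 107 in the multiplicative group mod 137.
68

137 is prime, so ord(107) divides φ(137) = 136.
Divisors of 136: 1, 2, 4, 8, 17, 34, 68, 136.
Repeated squaring: 107^1 ≡ 107, 107^2 ≡ 78, 107^4 ≡ 56, 107^8 ≡ 122, 107^16 ≡ 88, 107^32 ≡ 72, 107^64 ≡ 115, 107^128 ≡ 73 (mod 137).
Test 107^d mod 137 for each divisor d in increasing order:
107^1 ≡ 107
107^2 ≡ 78
107^4 ≡ 56
107^8 ≡ 122
107^17 = 107^16·107^1 ≡ 100
107^34 = 107^32·107^2 ≡ 136
107^68 = 107^64·107^4 ≡ 1  ← first divisor giving 1
The order is 68.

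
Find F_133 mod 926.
819

Matrix identity: Q^n = [[F_(n+1), F_n], [F_n, F_(n-1)]] with Q = [[1,1],[1,0]].
n = 133 = 10000101₂. Square-and-multiply, entries mod 926:
Q^1 = [[1,1],[1,0]]
Q^2 = (Q^1)² = [[2,1],[1,1]]
Q^4 = (Q^2)² = [[5,3],[3,2]]
Q^8 = (Q^4)² = [[34,21],[21,13]]
Q^16 = (Q^8)² = [[671,61],[61,610]]
Q^33 = (Q^16)²·Q = [[579,222],[222,357]]
Q^66 = (Q^33)² = [[235,368],[368,793]]
Q^133 = (Q^66)²·Q = [[389,819],[819,496]]
F_133 mod 926 = Q^133[0][1] = 819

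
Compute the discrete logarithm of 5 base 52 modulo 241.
174

Baby-step giant-step with step n = ⌈√241⌉ = 16.
Baby steps 52^j mod 241 (j:value) for j=0..15: 0:1, 1:52, 2:53, 3:105, 4:158, 5:22, 6:180, 7:202, 8:141, 9:102, 10:2, 11:104, 12:106, 13:210, 14:75, 15:44.
Giant-step multiplier: 52^(-16) ≡ 52^(240-16) = 52^224 ≡ 160 (mod 241).
Giant steps γ_i = 5·160^i mod 241: γ_0=5, γ_1=77, γ_2=29, γ_3=61, γ_4=120, γ_5=161, γ_6=214, γ_7=18, γ_8=229, γ_9=8, γ_10=75 (in table at j=14).
x = i·n + j = 10·16 + 14 = 174.
Check: 52^174 ≡ 5 (mod 241).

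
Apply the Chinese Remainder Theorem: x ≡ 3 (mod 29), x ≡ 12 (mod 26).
90

Using Chinese Remainder Theorem:
M = 29 × 26 = 754
M1 = 26, M2 = 29
y1 = 26^(-1) mod 29 = 19
y2 = 29^(-1) mod 26 = 9
x = (3×26×19 + 12×29×9) mod 754 = 90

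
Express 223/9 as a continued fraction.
[24; 1, 3, 2]

Euclidean algorithm steps:
223 = 24 × 9 + 7
9 = 1 × 7 + 2
7 = 3 × 2 + 1
2 = 2 × 1 + 0
Continued fraction: [24; 1, 3, 2]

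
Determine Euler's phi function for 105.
48

105 = 3 × 5 × 7
φ(n) = n × ∏(1 - 1/p) for each prime p dividing n
φ(105) = 105 × (1 - 1/3) × (1 - 1/5) × (1 - 1/7) = 48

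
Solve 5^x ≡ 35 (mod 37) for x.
29

Baby-step giant-step with step n = ⌈√37⌉ = 7.
Baby steps 5^j mod 37 (j:value) for j=0..6: 0:1, 1:5, 2:25, 3:14, 4:33, 5:17, 6:11.
Giant-step multiplier: 5^(-7) ≡ 5^(36-7) = 5^29 ≡ 35 (mod 37).
Giant steps γ_i = 35·35^i mod 37: γ_0=35, γ_1=4, γ_2=29, γ_3=16, γ_4=5 (in table at j=1).
x = i·n + j = 4·7 + 1 = 29.
Check: 5^29 ≡ 35 (mod 37).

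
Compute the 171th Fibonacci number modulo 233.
144

Matrix identity: Q^n = [[F_(n+1), F_n], [F_n, F_(n-1)]] with Q = [[1,1],[1,0]].
n = 171 = 10101011₂. Square-and-multiply, entries mod 233:
Q^1 = [[1,1],[1,0]]
Q^2 = (Q^1)² = [[2,1],[1,1]]
Q^5 = (Q^2)²·Q = [[8,5],[5,3]]
Q^10 = (Q^5)² = [[89,55],[55,34]]
Q^21 = (Q^10)²·Q = [[3,228],[228,8]]
Q^42 = (Q^21)² = [[34,178],[178,89]]
Q^85 = (Q^42)²·Q = [[212,220],[220,225]]
Q^171 = (Q^85)²·Q = [[55,144],[144,144]]
F_171 mod 233 = Q^171[0][1] = 144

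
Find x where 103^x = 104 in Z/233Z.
82

Baby-step giant-step with step n = ⌈√233⌉ = 16.
Baby steps 103^j mod 233 (j:value) for j=0..15: 0:1, 1:103, 2:124, 3:190, 4:231, 5:27, 6:218, 7:86, 8:4, 9:179, 10:30, 11:61, 12:225, 13:108, 14:173, 15:111.
Giant-step multiplier: 103^(-16) ≡ 103^(232-16) = 103^216 ≡ 102 (mod 233).
Giant steps γ_i = 104·102^i mod 233: γ_0=104, γ_1=123, γ_2=197, γ_3=56, γ_4=120, γ_5=124 (in table at j=2).
x = i·n + j = 5·16 + 2 = 82.
Check: 103^82 ≡ 104 (mod 233).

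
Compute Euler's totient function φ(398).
198

398 = 2 × 199
φ(n) = n × ∏(1 - 1/p) for each prime p dividing n
φ(398) = 398 × (1 - 1/2) × (1 - 1/199) = 198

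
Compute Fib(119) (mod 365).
236

Matrix identity: Q^n = [[F_(n+1), F_n], [F_n, F_(n-1)]] with Q = [[1,1],[1,0]].
n = 119 = 1110111₂. Square-and-multiply, entries mod 365:
Q^1 = [[1,1],[1,0]]
Q^3 = (Q^1)²·Q = [[3,2],[2,1]]
Q^7 = (Q^3)²·Q = [[21,13],[13,8]]
Q^14 = (Q^7)² = [[245,12],[12,233]]
Q^29 = (Q^14)²·Q = [[205,309],[309,261]]
Q^59 = (Q^29)²·Q = [[85,266],[266,184]]
Q^119 = (Q^59)²·Q = [[250,236],[236,14]]
F_119 mod 365 = Q^119[0][1] = 236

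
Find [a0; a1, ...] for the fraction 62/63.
[0; 1, 62]

Euclidean algorithm steps:
62 = 0 × 63 + 62
63 = 1 × 62 + 1
62 = 62 × 1 + 0
Continued fraction: [0; 1, 62]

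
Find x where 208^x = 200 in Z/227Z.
209

Baby-step giant-step with step n = ⌈√227⌉ = 16.
Baby steps 208^j mod 227 (j:value) for j=0..15: 0:1, 1:208, 2:134, 3:178, 4:23, 5:17, 6:131, 7:8, 8:75, 9:164, 10:62, 11:184, 12:136, 13:140, 14:64, 15:146.
Giant-step multiplier: 208^(-16) ≡ 208^(226-16) = 208^210 ≡ 59 (mod 227).
Giant steps γ_i = 200·59^i mod 227: γ_0=200, γ_1=223, γ_2=218, γ_3=150, γ_4=224, γ_5=50, γ_6=226, γ_7=168, γ_8=151, γ_9=56, γ_10=126, γ_11=170, γ_12=42, γ_13=208 (in table at j=1).
x = i·n + j = 13·16 + 1 = 209.
Check: 208^209 ≡ 200 (mod 227).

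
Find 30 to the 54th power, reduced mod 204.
84

Repeated squaring. Binary of 54 = 110110.
30^1 ≡ 30 (mod 204); 30^2 ≡ 84 (mod 204); 30^4 ≡ 120 (mod 204); 30^8 ≡ 120 (mod 204); 30^16 ≡ 120 (mod 204); 30^32 ≡ 120 (mod 204)
30^54 = 30^2 × 30^4 × 30^16 × 30^32 ≡ 84 (mod 204)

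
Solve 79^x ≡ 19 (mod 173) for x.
23

Baby-step giant-step with step n = ⌈√173⌉ = 14.
Baby steps 79^j mod 173 (j:value) for j=0..13: 0:1, 1:79, 2:13, 3:162, 4:169, 5:30, 6:121, 7:44, 8:16, 9:53, 10:35, 11:170, 12:109, 13:134.
Giant-step multiplier: 79^(-14) ≡ 79^(172-14) = 79^158 ≡ 21 (mod 173).
Giant steps γ_i = 19·21^i mod 173: γ_0=19, γ_1=53 (in table at j=9).
x = i·n + j = 1·14 + 9 = 23.
Check: 79^23 ≡ 19 (mod 173).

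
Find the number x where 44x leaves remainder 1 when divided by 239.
201

gcd(44, 239) = 1, so the inverse exists.
Extended Euclidean algorithm on (239, 44):
239 = 5 × 44 + 19  ⟹  19 = (1)·239 + (-5)·44
44 = 2 × 19 + 6  ⟹  6 = (-2)·239 + (11)·44
19 = 3 × 6 + 1  ⟹  1 = (7)·239 + (-38)·44
So (-38)·44 ≡ 1 (mod 239), i.e. 44^(-1) ≡ -38 ≡ 201 (mod 239).
Check: 44 × 201 = 8844 ≡ 1 (mod 239)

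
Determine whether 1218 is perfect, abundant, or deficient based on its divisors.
abundant

Proper divisors of 1218: sum = 1 + 2 + 3 + 6 + 7 + 14 + 21 + 29 + 42 + 58 + 87 + 174 + 203 + 406 + 609 = 1662
Since 1662 > 1218, 1218 is abundant.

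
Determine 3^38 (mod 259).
9

Repeated squaring. Binary of 38 = 100110.
3^1 ≡ 3 (mod 259); 3^2 ≡ 9 (mod 259); 3^4 ≡ 81 (mod 259); 3^8 ≡ 86 (mod 259); 3^16 ≡ 144 (mod 259); 3^32 ≡ 16 (mod 259)
3^38 = 3^2 × 3^4 × 3^32 ≡ 9 (mod 259)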